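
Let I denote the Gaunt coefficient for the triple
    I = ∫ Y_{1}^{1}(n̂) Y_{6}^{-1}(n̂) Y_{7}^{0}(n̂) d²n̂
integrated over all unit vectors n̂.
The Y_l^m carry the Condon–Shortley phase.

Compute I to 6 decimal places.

0.160342

Checks pass: Σm=0; 14 even; l₃=7∈[5,7].
(2·1+1)(2·6+1)(2·7+1) = 585
Δ: 0! 2! 12! / 15! → 1/1365
sum: t=0:+1/518400 = 1/518400
3j²(1 6 7; 0 0 0) = Δ·Π!·Σ² = 7/195  (sign -1)
sum: t=0:+1/1209600 = 1/1209600
3j²(1 6 7; 1 -1 0) = Δ·Π!·Σ² = 1/65  (sign -1)
combine: 4πI² = 585·7/195·1/65 = 21/65
take √, sign +1: I = 0.16034227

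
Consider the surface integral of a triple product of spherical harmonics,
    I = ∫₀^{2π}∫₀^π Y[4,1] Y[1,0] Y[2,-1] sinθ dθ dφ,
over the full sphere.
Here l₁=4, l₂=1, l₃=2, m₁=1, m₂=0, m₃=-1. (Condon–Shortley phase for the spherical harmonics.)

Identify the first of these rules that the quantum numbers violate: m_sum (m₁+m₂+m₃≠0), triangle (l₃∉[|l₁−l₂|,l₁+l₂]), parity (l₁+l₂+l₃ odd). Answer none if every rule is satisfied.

triangle

m₁+m₂+m₃ = 1 + 0 − 1 = 0  ✓
triangle: |4−1|=3 ≤ l₃=2 ≤ 4+1=5  ✗
parity: l₁+l₂+l₃ = 7 is odd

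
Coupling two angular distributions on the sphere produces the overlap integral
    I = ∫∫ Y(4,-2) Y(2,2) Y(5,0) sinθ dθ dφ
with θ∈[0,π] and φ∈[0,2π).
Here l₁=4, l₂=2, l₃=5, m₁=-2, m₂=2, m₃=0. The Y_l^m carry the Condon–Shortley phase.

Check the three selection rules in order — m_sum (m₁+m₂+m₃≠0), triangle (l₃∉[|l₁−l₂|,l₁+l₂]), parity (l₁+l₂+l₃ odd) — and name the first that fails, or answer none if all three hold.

m₁+m₂+m₃ = -2 + 2 + 0 = 0  ✓
triangle: |4−2|=2 ≤ l₃=5 ≤ 4+2=6  ✓
parity: l₁+l₂+l₃ = 11 is odd  ✗

parity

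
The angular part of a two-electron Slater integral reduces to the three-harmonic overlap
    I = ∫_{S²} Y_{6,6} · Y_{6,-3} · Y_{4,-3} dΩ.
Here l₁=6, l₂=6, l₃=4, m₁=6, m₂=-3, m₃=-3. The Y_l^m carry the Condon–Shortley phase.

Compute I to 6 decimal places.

Checks pass: Σm=0; 16 even; l₃=4∈[0,12].
(2·6+1)(2·6+1)(2·4+1) = 1521
Δ: 8! 4! 4! / 17! → 1/15315300
sum: t=2:+1/829440 t=3:−1/25920 t=4:+1/9216 t=5:−1/25920 t=6:+1/829440 = 7/207360
3j²(6 6 4; 0 0 0) = Δ·Π!·Σ² = 28/2431  (sign +1)
sum: t=0:+1/5806080 = 1/5806080
3j²(6 6 4; 6 -3 -3) = Δ·Π!·Σ² = 9/884  (sign -1)
combine: 4πI² = 1521·28/2431·9/884 = 567/3179
take √, sign -1: I = -0.11913554

-0.119136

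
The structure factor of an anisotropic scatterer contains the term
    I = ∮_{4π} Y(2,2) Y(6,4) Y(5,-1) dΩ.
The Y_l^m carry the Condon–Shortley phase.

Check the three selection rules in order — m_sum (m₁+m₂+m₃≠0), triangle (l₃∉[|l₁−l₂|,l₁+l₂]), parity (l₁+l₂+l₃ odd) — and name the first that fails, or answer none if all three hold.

azimuthal sum: 2 + 4 − 1 = 5  ✗
4 ≤ 5 ≤ 8 (triangle on l)
L = 2 + 6 + 5 = 13 (odd)

m_sum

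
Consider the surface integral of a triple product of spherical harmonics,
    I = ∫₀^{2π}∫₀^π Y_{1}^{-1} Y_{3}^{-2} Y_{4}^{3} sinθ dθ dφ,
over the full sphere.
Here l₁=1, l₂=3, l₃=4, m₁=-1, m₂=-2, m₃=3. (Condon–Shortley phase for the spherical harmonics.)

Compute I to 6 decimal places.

-0.282095

Rules hold: Σm=0, L=8 even, 2≤4≤4.
N = 3·7·9 = 189
Δ = 0!·2!·6!/9! = 1/252
Racah Σ t=0..0: t=0:+1/36 = 1/36
⇒ 3j(1 3 4; 0 0 0)² = 4/63, sgn +1
Racah Σ t=0..0: t=0:+1/240 = 1/240
⇒ 3j(1 3 4; -1 -2 3)² = 1/12, sgn -1
4πI² = N·(3j₀)²·(3jₘ)² = 1/1
I = -1·√(1/4π) = -0.28209479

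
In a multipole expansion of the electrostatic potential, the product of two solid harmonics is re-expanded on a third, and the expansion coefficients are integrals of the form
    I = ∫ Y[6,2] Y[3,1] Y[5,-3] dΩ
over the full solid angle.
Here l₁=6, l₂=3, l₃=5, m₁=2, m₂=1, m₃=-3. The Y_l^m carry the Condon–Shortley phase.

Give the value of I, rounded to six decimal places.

-0.145631

m-sum 0 ✓  L=14 even ✓  3≤5≤9 ✓
Π(2lᵢ+1) = 13×7×11 = 1001
triangle coeff Δ(6,3,5) = 1/675675
Σ_t [1,3]: t=1:−1/8640 t=2:+1/2304 t=3:−1/8640 = 7/34560
(3j)²=7/429 [(6 3 5; 0 0 0)], sign=-1
Σ_t [2,4]: t=2:+1/11520 t=3:−1/30240 t=4:+1/1935360 = 1/18432
(3j)²=7/429 [(6 3 5; 2 1 -3)], sign=+1
⇒ 4πI² = 343/1287
I = (-1)√(343/1287/(4π)) = -0.14563067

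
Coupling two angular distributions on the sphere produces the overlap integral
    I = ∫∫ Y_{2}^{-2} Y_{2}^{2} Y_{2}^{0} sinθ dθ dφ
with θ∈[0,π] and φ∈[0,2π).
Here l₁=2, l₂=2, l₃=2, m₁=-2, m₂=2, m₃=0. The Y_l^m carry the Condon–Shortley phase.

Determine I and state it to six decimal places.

Rules hold: Σm=0, L=6 even, 0≤2≤4.
N = 5·5·5 = 125
Δ = 2!·2!·2!/7! = 1/630
Racah Σ t=0..2: t=0:+1/8 t=1:−1/1 t=2:+1/8 = -3/4
⇒ 3j(2 2 2; 0 0 0)² = 2/35, sgn -1
Racah Σ t=2..2: t=2:+1/8 = 1/8
⇒ 3j(2 2 2; -2 2 0)² = 2/35, sgn +1
4πI² = N·(3j₀)²·(3jₘ)² = 20/49
I = -1·√(0.408163/4π) = -0.18022375

-0.180224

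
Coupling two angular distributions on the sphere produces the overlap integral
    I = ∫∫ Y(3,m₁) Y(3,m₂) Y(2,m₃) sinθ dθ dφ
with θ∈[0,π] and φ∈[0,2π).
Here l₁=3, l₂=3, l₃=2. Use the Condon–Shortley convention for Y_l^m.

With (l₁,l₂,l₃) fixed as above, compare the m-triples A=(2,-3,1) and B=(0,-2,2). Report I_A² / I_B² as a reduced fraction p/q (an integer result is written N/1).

5/4

Shared (l₁,l₂,l₃)=(3,3,2): N and (l;000)² cancel in I_A²/I_B².
A: Δ = 4!·2!·2!/9! = 1/3780; Racah Σ t=0..0: t=0:+1/48 = 1/48; ⇒ 3j(3 3 2; 2 -3 1)² = 5/84, sgn -1
B: Δ = 4!·2!·2!/9! = 1/3780; Racah Σ t=1..1: t=1:−1/24 = -1/24; ⇒ 3j(3 3 2; 0 -2 2)² = 1/21, sgn -1
I_A²/I_B² = (5/84)/(1/21) = 5/4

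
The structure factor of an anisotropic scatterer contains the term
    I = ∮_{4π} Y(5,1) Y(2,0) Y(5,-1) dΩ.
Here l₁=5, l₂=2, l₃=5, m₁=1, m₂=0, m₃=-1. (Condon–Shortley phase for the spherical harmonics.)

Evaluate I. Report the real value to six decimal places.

Rules hold: Σm=0, L=12 even, 3≤5≤7.
N = 11·5·11 = 605
Δ = 2!·8!·2!/13! = 1/38610
Racah Σ t=0..2: t=0:+1/2880 t=1:−1/576 t=2:+1/2880 = -1/960
⇒ 3j(5 2 5; 0 0 0)² = 10/429, sgn +1
Racah Σ t=0..2: t=0:+1/2304 t=1:−1/720 t=2:+1/5760 = -1/1280
⇒ 3j(5 2 5; 1 0 -1)² = 27/1430, sgn -1
4πI² = N·(3j₀)²·(3jₘ)² = 45/169
I = -1·√(0.266272/4π) = -0.14556534

-0.145565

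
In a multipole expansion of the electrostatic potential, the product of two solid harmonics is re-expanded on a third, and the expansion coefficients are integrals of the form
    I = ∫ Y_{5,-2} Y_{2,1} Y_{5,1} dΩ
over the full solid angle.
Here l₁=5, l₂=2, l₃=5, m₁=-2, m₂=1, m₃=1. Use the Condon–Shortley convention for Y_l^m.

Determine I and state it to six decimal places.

m-sum 0 ✓  L=12 even ✓  3≤5≤7 ✓
Π(2lᵢ+1) = 11×5×11 = 605
triangle coeff Δ(5,2,5) = 1/38610
Σ_t [0,2]: t=0:+1/2880 t=1:−1/576 t=2:+1/2880 = -1/960
(3j)²=10/429 [(5 2 5; 0 0 0)], sign=+1
Σ_t [1,2]: t=1:−1/2880 t=2:+1/1440 = 1/2880
(3j)²=7/715 [(5 2 5; -2 1 1)], sign=+1
⇒ 4πI² = 70/507
I = (+1)√(70/507/(4π)) = 0.10481902

0.104819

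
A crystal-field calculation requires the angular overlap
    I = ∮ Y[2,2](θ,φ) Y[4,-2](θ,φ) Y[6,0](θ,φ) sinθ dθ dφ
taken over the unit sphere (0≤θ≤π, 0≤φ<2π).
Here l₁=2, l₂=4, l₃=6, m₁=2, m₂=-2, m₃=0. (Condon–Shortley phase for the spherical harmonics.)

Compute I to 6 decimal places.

Rules hold: Σm=0, L=12 even, 2≤6≤6.
N = 5·9·13 = 585
Δ = 0!·4!·8!/13! = 1/6435
Racah Σ t=0..0: t=0:+1/2304 = 1/2304
⇒ 3j(2 4 6; 0 0 0)² = 5/143, sgn +1
Racah Σ t=0..0: t=0:+1/34560 = 1/34560
⇒ 3j(2 4 6; 2 -2 0)² = 1/429, sgn +1
4πI² = N·(3j₀)²·(3jₘ)² = 75/1573
I = +1·√(0.0476796/4π) = 0.06159725

0.061597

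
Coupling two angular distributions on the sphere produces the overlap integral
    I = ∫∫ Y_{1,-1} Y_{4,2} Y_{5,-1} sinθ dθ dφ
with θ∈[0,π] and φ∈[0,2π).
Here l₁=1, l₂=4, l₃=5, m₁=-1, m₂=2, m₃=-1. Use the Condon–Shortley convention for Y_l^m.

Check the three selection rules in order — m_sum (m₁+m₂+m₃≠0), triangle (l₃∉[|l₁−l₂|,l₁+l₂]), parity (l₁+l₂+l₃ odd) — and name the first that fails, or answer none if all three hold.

none

Σmᵢ = 0  ✓
l₃∈[|l₁−l₂|,l₁+l₂]=[3,5], have l₃=5  ✓
Σlᵢ = 10 ⇒ even  ✓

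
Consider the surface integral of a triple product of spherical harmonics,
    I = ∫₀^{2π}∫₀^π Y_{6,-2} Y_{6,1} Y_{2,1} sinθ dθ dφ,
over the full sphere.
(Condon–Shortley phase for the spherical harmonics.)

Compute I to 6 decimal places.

m-sum 0 ✓  L=14 even ✓  0≤2≤12 ✓
Π(2lᵢ+1) = 13×13×5 = 845
triangle coeff Δ(6,6,2) = 1/90090
Σ_t [4,6]: t=4:+1/69120 t=5:−1/14400 t=6:+1/69120 = -7/172800
(3j)²=14/715 [(6 6 2; 0 0 0)], sign=-1
Σ_t [6,7]: t=6:+1/34560 t=7:−1/60480 = 1/80640
(3j)²=6/1001 [(6 6 2; -2 1 1)], sign=-1
⇒ 4πI² = 12/121
I = (+1)√(12/121/(4π)) = 0.08883682

0.088837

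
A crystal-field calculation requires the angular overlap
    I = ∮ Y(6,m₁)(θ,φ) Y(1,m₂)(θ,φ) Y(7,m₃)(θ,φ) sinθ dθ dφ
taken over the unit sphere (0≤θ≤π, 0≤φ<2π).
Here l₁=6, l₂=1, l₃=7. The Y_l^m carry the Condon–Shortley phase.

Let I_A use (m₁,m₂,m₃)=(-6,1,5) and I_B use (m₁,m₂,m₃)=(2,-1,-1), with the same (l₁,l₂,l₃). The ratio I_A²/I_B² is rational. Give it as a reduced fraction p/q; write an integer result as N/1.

l's match ⇒ only the (l;m) 3-j factors differ between A and B.
A: triangle coeff Δ(6,1,7) = 1/1365; Σ_t [0,0]: t=0:+1/958003200 = 1/958003200; (3j)²=1/1365 [(6 1 7; -6 1 5)], sign=+1
B: triangle coeff Δ(6,1,7) = 1/1365; Σ_t [0,0]: t=0:+1/1935360 = 1/1935360; (3j)²=1/91 [(6 1 7; 2 -1 -1)], sign=+1
I_A²/I_B² = (1/1365)/(1/91) = 1/15

1/15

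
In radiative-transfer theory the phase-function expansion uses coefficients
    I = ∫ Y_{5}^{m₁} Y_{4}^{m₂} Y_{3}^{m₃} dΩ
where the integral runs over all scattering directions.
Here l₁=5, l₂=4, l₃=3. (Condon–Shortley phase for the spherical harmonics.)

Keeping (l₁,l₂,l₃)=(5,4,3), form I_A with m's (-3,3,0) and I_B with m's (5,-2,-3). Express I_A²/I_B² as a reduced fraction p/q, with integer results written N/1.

l's match ⇒ only the (l;m) 3-j factors differ between A and B.
A: triangle coeff Δ(5,4,3) = 1/180180; Σ_t [5,6]: t=5:−1/1440 t=6:+1/2880 = -1/2880; (3j)²=7/715 [(5 4 3; -3 3 0)], sign=+1
B: triangle coeff Δ(5,4,3) = 1/180180; Σ_t [0,0]: t=0:+1/34560 = 1/34560; (3j)²=5/286 [(5 4 3; 5 -2 -3)], sign=+1
I_A²/I_B² = (7/715)/(5/286) = 14/25

14/25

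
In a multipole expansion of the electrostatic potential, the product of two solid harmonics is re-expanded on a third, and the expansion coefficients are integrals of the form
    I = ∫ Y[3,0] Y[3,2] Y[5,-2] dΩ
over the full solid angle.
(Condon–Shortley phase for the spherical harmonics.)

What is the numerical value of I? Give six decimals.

L=11 odd ⇒ parity kills the (l;000) factor ⇒ I = 0

0.000000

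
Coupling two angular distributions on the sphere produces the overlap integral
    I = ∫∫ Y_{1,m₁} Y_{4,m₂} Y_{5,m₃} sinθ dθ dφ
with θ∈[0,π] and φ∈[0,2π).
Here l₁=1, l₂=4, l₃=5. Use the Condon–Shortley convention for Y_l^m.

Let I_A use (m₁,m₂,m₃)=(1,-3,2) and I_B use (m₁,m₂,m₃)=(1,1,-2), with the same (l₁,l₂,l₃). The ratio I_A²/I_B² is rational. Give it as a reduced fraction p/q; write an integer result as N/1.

Shared (l₁,l₂,l₃)=(1,4,5): N and (l;000)² cancel in I_A²/I_B².
A: Δ = 0!·2!·8!/11! = 1/495; Racah Σ t=0..0: t=0:+1/10080 = 1/10080; ⇒ 3j(1 4 5; 1 -3 2)² = 1/165, sgn -1
B: Δ = 0!·2!·8!/11! = 1/495; Racah Σ t=0..0: t=0:+1/1440 = 1/1440; ⇒ 3j(1 4 5; 1 1 -2)² = 7/165, sgn -1
I_A²/I_B² = (1/165)/(7/165) = 1/7

1/7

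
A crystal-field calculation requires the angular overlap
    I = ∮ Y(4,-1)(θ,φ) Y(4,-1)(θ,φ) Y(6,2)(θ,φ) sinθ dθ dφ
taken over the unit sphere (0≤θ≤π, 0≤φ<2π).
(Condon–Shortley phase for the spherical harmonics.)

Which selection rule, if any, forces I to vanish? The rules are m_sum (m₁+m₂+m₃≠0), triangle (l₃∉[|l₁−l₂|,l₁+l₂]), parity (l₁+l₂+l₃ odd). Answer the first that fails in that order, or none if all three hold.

m₁+m₂+m₃ = -1 − 1 + 2 = 0  ✓
triangle: |4−4|=0 ≤ l₃=6 ≤ 4+4=8  ✓
parity: l₁+l₂+l₃ = 14 is even  ✓

none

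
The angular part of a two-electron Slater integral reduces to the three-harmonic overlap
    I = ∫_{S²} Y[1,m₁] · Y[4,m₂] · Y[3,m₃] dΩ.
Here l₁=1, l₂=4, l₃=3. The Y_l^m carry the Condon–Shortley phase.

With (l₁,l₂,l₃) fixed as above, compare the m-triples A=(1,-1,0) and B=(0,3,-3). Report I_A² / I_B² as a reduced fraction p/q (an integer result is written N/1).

l's match ⇒ only the (l;m) 3-j factors differ between A and B.
A: triangle coeff Δ(1,4,3) = 1/252; Σ_t [0,0]: t=0:+1/72 = 1/72; (3j)²=5/126 [(1 4 3; 1 -1 0)], sign=-1
B: triangle coeff Δ(1,4,3) = 1/252; Σ_t [1,1]: t=1:−1/720 = -1/720; (3j)²=1/36 [(1 4 3; 0 3 -3)], sign=-1
I_A²/I_B² = (5/126)/(1/36) = 10/7

10/7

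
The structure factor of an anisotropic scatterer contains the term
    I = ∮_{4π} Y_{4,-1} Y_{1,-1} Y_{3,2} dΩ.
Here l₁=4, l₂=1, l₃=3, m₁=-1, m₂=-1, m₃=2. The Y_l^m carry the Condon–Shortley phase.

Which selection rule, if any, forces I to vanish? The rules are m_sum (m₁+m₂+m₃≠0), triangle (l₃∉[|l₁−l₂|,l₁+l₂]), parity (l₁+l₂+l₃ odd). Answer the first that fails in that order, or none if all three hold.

none

Σmᵢ = 0  ✓
l₃∈[|l₁−l₂|,l₁+l₂]=[3,5], have l₃=3  ✓
Σlᵢ = 8 ⇒ even  ✓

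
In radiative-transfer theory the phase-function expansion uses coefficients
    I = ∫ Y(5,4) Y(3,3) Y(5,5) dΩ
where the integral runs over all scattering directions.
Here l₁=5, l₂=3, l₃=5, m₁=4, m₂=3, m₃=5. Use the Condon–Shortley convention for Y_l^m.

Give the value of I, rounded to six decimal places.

0.000000

Σmᵢ = 12 ≠ 0, so the φ-integral vanishes; I = 0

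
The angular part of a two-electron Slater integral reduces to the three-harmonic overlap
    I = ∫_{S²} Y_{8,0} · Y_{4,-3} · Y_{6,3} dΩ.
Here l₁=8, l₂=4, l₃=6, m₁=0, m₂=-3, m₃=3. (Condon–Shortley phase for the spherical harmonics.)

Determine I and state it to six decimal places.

Rules hold: Σm=0, L=18 even, 4≤6≤12.
N = 17·9·13 = 1989
Δ = 6!·10!·2!/19! = 1/23279256
Racah Σ t=2..4: t=2:+1/1658880 t=3:−1/518400 t=4:+1/1658880 = -1/1382400
⇒ 3j(8 4 6; 0 0 0)² = 504/46189, sgn -1
Racah Σ t=0..1: t=0:+1/58060800 t=1:−1/7257600 = -1/8294400
⇒ 3j(8 4 6; 0 -3 3)² = 1029/92378, sgn +1
4πI² = N·(3j₀)²·(3jₘ)² = 2333772/9653501
I = -1·√(0.241754/4π) = -0.13870172

-0.138702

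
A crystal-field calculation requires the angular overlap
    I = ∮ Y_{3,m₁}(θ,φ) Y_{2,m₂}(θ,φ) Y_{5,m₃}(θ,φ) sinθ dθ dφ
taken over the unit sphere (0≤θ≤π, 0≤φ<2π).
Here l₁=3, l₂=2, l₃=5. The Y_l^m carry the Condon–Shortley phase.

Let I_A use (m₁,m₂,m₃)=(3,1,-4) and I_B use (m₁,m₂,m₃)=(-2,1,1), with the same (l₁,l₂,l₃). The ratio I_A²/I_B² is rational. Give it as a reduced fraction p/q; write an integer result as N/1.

Shared (l₁,l₂,l₃)=(3,2,5): N and (l;000)² cancel in I_A²/I_B².
A: Δ = 0!·6!·4!/11! = 1/2310; Racah Σ t=0..0: t=0:+1/4320 = 1/4320; ⇒ 3j(3 2 5; 3 1 -4)² = 2/55, sgn -1
B: Δ = 0!·6!·4!/11! = 1/2310; Racah Σ t=0..0: t=0:+1/720 = 1/720; ⇒ 3j(3 2 5; -2 1 1)² = 4/385, sgn +1
I_A²/I_B² = (2/55)/(4/385) = 7/2

7/2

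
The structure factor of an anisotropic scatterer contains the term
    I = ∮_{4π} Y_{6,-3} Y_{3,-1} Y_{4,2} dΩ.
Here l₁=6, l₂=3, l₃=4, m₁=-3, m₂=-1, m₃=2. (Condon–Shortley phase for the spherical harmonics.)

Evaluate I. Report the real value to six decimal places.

0.000000

-3 − 1 + 2 = -2 ≠ 0: azimuthal integral kills it; I = 0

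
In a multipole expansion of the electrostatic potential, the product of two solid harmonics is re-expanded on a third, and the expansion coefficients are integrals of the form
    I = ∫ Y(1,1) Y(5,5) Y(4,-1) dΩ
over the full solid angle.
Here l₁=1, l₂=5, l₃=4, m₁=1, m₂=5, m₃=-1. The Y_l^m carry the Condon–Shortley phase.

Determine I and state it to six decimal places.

0.000000

m-sum = 1 + 5 − 1 = 5 ≠ 0 ⇒ I = 0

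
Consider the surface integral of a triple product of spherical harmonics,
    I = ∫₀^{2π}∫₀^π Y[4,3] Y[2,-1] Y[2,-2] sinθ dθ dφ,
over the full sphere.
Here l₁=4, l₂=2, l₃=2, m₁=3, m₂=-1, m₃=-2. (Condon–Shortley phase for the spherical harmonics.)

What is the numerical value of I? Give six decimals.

-0.238414

Rules hold: Σm=0, L=8 even, 2≤2≤6.
N = 9·5·5 = 225
Δ = 4!·4!·0!/9! = 1/630
Racah Σ t=2..2: t=2:+1/16 = 1/16
⇒ 3j(4 2 2; 0 0 0)² = 2/35, sgn +1
Racah Σ t=1..1: t=1:−1/144 = -1/144
⇒ 3j(4 2 2; 3 -1 -2)² = 1/18, sgn -1
4πI² = N·(3j₀)²·(3jₘ)² = 5/7
I = -1·√(0.714286/4π) = -0.23841361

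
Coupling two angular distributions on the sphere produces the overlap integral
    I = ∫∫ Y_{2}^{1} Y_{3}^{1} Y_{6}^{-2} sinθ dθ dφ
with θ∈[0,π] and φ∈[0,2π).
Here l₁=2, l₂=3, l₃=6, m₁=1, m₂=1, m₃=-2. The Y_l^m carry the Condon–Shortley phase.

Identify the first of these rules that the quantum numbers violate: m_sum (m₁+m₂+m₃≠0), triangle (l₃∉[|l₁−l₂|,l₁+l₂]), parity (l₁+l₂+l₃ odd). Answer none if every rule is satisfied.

azimuthal sum: 1 + 1 − 2 = 0  ✓
1 ≤ 6 ≤ 5 (triangle on l)  ✗
L = 2 + 3 + 6 = 11 (odd)

triangle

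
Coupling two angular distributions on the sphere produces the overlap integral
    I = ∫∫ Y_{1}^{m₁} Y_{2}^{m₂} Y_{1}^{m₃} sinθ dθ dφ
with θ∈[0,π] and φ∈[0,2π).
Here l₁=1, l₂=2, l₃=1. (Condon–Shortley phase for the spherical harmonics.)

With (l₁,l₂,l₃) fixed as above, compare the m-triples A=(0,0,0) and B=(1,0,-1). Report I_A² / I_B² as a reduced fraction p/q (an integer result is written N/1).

4/1

Same 1,2,1: normalisation and zero-m 3j drop out of the ratio.
A: Δ: 2! 0! 2! / 5! → 1/30; sum: t=1:−1/1 = -1/1; 3j²(1 2 1; 0 0 0) = Δ·Π!·Σ² = 2/15  (sign +1)
B: Δ: 2! 0! 2! / 5! → 1/30; sum: t=0:+1/4 = 1/4; 3j²(1 2 1; 1 0 -1) = Δ·Π!·Σ² = 1/30  (sign +1)
I_A²/I_B² = (2/15)/(1/30) = 4/1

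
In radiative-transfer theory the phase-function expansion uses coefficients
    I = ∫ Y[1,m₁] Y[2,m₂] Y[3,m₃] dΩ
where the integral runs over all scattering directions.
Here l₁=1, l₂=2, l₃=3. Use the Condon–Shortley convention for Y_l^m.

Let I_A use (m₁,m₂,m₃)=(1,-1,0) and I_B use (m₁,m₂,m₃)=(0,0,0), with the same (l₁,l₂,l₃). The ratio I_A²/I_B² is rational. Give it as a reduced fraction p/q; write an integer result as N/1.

1/3

Shared (l₁,l₂,l₃)=(1,2,3): N and (l;000)² cancel in I_A²/I_B².
A: Δ = 0!·2!·4!/7! = 1/105; Racah Σ t=0..0: t=0:+1/12 = 1/12; ⇒ 3j(1 2 3; 1 -1 0)² = 1/35, sgn -1
B: Δ = 0!·2!·4!/7! = 1/105; Racah Σ t=0..0: t=0:+1/4 = 1/4; ⇒ 3j(1 2 3; 0 0 0)² = 3/35, sgn -1
I_A²/I_B² = (1/35)/(3/35) = 1/3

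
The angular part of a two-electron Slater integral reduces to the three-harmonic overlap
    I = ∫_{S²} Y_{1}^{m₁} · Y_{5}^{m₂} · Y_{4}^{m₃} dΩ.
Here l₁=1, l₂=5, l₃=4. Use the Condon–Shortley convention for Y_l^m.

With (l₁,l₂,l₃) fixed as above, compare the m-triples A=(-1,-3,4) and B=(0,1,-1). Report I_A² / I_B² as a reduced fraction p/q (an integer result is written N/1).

l's match ⇒ only the (l;m) 3-j factors differ between A and B.
A: triangle coeff Δ(1,5,4) = 1/495; Σ_t [2,2]: t=2:+1/80640 = 1/80640; (3j)²=1/495 [(1 5 4; -1 -3 4)], sign=+1
B: triangle coeff Δ(1,5,4) = 1/495; Σ_t [1,1]: t=1:−1/720 = -1/720; (3j)²=8/165 [(1 5 4; 0 1 -1)], sign=+1
I_A²/I_B² = (1/495)/(8/165) = 1/24

1/24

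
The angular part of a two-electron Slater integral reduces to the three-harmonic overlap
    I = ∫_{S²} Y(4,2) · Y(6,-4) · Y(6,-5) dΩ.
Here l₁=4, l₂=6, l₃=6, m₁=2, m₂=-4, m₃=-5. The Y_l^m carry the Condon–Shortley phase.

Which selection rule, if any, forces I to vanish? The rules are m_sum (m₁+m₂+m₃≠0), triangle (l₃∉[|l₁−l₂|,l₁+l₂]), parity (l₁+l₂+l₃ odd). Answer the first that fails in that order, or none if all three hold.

azimuthal sum: 2 − 4 − 5 = -7  ✗
2 ≤ 6 ≤ 10 (triangle on l)
L = 4 + 6 + 6 = 16 (even)

m_sum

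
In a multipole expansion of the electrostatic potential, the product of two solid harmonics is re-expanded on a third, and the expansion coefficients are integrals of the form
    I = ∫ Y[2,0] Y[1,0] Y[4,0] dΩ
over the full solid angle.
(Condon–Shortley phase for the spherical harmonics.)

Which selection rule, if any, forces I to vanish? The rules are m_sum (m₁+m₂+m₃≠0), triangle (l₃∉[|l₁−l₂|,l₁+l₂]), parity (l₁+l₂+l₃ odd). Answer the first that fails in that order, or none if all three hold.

triangle

Σmᵢ = 0  ✓
l₃∈[|l₁−l₂|,l₁+l₂]=[1,3], have l₃=4  ✗
Σlᵢ = 7 ⇒ odd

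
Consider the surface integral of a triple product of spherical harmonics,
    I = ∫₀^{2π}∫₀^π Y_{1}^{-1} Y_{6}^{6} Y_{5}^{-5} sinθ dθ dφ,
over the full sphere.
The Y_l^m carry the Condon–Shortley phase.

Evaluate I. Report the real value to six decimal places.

Rules hold: Σm=0, L=12 even, 5≤5≤7.
N = 3·13·11 = 429
Δ = 2!·0!·10!/13! = 1/858
Racah Σ t=1..1: t=1:−1/14400 = -1/14400
⇒ 3j(1 6 5; 0 0 0)² = 6/143, sgn +1
Racah Σ t=2..2: t=2:+1/7257600 = 1/7257600
⇒ 3j(1 6 5; -1 6 -5)² = 1/13, sgn +1
4πI² = N·(3j₀)²·(3jₘ)² = 18/13
I = +1·√(1.38462/4π) = 0.33194004

0.331940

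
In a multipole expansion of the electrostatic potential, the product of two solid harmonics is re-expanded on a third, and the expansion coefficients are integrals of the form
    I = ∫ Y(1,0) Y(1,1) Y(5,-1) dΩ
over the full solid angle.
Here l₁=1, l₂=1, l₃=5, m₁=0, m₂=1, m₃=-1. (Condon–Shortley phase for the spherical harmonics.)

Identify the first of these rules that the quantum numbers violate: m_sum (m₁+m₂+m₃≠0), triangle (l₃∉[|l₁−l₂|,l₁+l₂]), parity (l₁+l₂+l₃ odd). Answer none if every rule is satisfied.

triangle

m₁+m₂+m₃ = 0 + 1 − 1 = 0  ✓
triangle: |1−1|=0 ≤ l₃=5 ≤ 1+1=2  ✗
parity: l₁+l₂+l₃ = 7 is odd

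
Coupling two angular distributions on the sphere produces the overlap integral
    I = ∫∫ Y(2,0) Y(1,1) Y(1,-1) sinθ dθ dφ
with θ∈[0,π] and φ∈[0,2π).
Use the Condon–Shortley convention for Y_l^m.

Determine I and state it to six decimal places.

m-sum 0 ✓  L=4 even ✓  1≤1≤3 ✓
Π(2lᵢ+1) = 5×3×3 = 45
triangle coeff Δ(2,1,1) = 1/30
Σ_t [1,1]: t=1:−1/1 = -1/1
(3j)²=2/15 [(2 1 1; 0 0 0)], sign=+1
Σ_t [2,2]: t=2:+1/4 = 1/4
(3j)²=1/30 [(2 1 1; 0 1 -1)], sign=+1
⇒ 4πI² = 1/5
I = (+1)√(1/5/(4π)) = 0.12615663

0.126157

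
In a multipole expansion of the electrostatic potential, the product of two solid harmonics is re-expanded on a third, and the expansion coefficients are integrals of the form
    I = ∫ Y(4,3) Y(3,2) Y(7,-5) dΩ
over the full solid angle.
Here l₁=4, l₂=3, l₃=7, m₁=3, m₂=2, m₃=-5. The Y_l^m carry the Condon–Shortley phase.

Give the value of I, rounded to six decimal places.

-0.268170

Checks pass: Σm=0; 14 even; l₃=7∈[1,7].
(2·4+1)(2·3+1)(2·7+1) = 945
Δ: 0! 8! 6! / 15! → 1/45045
sum: t=0:+1/20736 = 1/20736
3j²(4 3 7; 0 0 0) = Δ·Π!·Σ² = 35/1287  (sign -1)
sum: t=0:+1/604800 = 1/604800
3j²(4 3 7; 3 2 -5) = Δ·Π!·Σ² = 16/455  (sign +1)
combine: 4πI² = 945·35/1287·16/455 = 1680/1859
take √, sign -1: I = -0.26816989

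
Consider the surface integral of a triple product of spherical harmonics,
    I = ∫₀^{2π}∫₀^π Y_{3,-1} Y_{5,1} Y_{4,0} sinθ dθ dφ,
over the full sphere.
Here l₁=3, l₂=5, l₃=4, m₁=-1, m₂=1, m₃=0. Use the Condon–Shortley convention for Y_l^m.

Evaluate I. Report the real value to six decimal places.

-0.086020

Rules hold: Σm=0, L=12 even, 2≤4≤8.
N = 7·11·9 = 693
Δ = 4!·2!·6!/13! = 1/180180
Racah Σ t=1..3: t=1:−1/576 t=2:+1/144 t=3:−1/576 = 1/288
⇒ 3j(3 5 4; 0 0 0)² = 20/1001, sgn +1
Racah Σ t=2..4: t=2:+1/384 t=3:−1/216 t=4:+1/2304 = -11/6912
⇒ 3j(3 5 4; -1 1 0)² = 11/1638, sgn -1
4πI² = N·(3j₀)²·(3jₘ)² = 110/1183
I = -1·√(0.0929839/4π) = -0.08601992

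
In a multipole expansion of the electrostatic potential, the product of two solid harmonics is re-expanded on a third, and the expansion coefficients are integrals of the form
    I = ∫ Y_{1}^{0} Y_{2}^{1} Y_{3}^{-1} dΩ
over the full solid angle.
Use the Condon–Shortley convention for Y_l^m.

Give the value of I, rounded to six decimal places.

-0.233597

m-sum 0 ✓  L=6 even ✓  1≤3≤3 ✓
Π(2lᵢ+1) = 3×5×7 = 105
triangle coeff Δ(1,2,3) = 1/105
Σ_t [0,0]: t=0:+1/4 = 1/4
(3j)²=3/35 [(1 2 3; 0 0 0)], sign=-1
Σ_t [0,0]: t=0:+1/6 = 1/6
(3j)²=8/105 [(1 2 3; 0 1 -1)], sign=+1
⇒ 4πI² = 24/35
I = (-1)√(24/35/(4π)) = -0.23359668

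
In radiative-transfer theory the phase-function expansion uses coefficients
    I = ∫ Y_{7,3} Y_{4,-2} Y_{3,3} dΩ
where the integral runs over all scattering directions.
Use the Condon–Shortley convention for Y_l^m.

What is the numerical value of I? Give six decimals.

Σmᵢ = 4 ≠ 0, so the φ-integral vanishes; I = 0

0.000000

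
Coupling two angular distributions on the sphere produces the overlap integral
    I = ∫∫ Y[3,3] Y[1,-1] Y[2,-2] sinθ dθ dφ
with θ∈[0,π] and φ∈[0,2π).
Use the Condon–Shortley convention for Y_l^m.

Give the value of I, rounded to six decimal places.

Checks pass: Σm=0; 6 even; l₃=2∈[2,4].
(2·3+1)(2·1+1)(2·2+1) = 105
Δ: 2! 4! 0! / 7! → 1/105
sum: t=1:−1/4 = -1/4
3j²(3 1 2; 0 0 0) = Δ·Π!·Σ² = 3/35  (sign -1)
sum: t=0:+1/48 = 1/48
3j²(3 1 2; 3 -1 -2) = Δ·Π!·Σ² = 1/7  (sign +1)
combine: 4πI² = 105·3/35·1/7 = 9/7
take √, sign -1: I = -0.31986543

-0.319865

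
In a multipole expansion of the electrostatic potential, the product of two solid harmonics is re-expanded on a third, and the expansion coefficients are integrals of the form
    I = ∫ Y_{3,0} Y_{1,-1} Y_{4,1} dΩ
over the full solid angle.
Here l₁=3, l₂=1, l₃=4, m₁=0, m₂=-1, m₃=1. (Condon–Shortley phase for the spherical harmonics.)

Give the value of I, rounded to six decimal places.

Checks pass: Σm=0; 8 even; l₃=4∈[2,4].
(2·3+1)(2·1+1)(2·4+1) = 189
Δ: 0! 6! 2! / 9! → 1/252
sum: t=0:+1/36 = 1/36
3j²(3 1 4; 0 0 0) = Δ·Π!·Σ² = 4/63  (sign +1)
sum: t=0:+1/72 = 1/72
3j²(3 1 4; 0 -1 1) = Δ·Π!·Σ² = 5/126  (sign -1)
combine: 4πI² = 189·4/63·5/126 = 10/21
take √, sign -1: I = -0.19466390

-0.194664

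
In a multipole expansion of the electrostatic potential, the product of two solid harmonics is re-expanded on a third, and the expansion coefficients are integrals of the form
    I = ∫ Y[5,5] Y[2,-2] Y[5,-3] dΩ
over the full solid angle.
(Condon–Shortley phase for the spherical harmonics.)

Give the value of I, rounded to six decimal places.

m-sum 0 ✓  L=12 even ✓  3≤5≤7 ✓
Π(2lᵢ+1) = 11×5×11 = 605
triangle coeff Δ(5,2,5) = 1/38610
Σ_t [0,2]: t=0:+1/2880 t=1:−1/576 t=2:+1/2880 = -1/960
(3j)²=10/429 [(5 2 5; 0 0 0)], sign=+1
Σ_t [0,0]: t=0:+1/161280 = 1/161280
(3j)²=1/143 [(5 2 5; 5 -2 -3)], sign=+1
⇒ 4πI² = 50/507
I = (+1)√(50/507/(4π)) = 0.08858824

0.088588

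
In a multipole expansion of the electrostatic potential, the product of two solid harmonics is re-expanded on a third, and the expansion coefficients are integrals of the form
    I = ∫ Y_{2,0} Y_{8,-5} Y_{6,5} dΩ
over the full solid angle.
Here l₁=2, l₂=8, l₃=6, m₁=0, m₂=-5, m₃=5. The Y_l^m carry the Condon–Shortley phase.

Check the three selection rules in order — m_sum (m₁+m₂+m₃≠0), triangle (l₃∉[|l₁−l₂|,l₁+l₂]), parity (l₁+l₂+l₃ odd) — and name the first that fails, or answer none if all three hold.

none

m₁+m₂+m₃ = 0 − 5 + 5 = 0  ✓
triangle: |2−8|=6 ≤ l₃=6 ≤ 2+8=10  ✓
parity: l₁+l₂+l₃ = 16 is even  ✓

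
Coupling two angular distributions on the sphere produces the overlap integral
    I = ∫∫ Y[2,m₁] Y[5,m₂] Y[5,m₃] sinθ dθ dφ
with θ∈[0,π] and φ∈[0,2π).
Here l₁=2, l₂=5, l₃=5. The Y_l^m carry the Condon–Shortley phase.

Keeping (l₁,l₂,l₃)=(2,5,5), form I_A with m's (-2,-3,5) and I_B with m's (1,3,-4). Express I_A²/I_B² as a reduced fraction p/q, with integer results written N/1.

Same 2,5,5: normalisation and zero-m 3j drop out of the ratio.
A: Δ: 2! 2! 8! / 13! → 1/38610; sum: t=2:+1/161280 = 1/161280; 3j²(2 5 5; -2 -3 5) = Δ·Π!·Σ² = 1/143  (sign +1)
B: Δ: 2! 2! 8! / 13! → 1/38610; sum: t=0:+1/80640 t=1:−1/10080 = -1/11520; 3j²(2 5 5; 1 3 -4) = Δ·Π!·Σ² = 49/1430  (sign +1)
I_A²/I_B² = (1/143)/(49/1430) = 10/49

10/49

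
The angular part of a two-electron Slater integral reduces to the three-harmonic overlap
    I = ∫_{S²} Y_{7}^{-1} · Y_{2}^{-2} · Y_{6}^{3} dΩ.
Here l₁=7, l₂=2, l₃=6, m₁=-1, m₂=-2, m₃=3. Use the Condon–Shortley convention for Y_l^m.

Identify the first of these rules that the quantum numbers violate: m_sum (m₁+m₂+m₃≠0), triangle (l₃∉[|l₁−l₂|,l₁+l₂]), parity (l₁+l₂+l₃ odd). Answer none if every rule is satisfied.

azimuthal sum: -1 − 2 + 3 = 0  ✓
5 ≤ 6 ≤ 9 (triangle on l)  ✓
L = 7 + 2 + 6 = 15 (odd)  ✗

parity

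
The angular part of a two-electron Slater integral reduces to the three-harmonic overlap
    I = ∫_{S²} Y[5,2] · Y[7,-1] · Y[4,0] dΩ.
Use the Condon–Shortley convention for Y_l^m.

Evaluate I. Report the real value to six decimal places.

m-sum = 2 − 1 + 0 = 1 ≠ 0 ⇒ I = 0

0.000000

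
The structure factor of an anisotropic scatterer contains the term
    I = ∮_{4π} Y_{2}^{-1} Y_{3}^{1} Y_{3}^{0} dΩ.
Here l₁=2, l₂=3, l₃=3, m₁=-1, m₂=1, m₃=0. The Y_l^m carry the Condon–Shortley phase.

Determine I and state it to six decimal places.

Checks pass: Σm=0; 8 even; l₃=3∈[1,5].
(2·2+1)(2·3+1)(2·3+1) = 245
Δ: 2! 2! 4! / 9! → 1/3780
sum: t=0:+1/24 t=1:−1/4 t=2:+1/24 = -1/6
3j²(2 3 3; 0 0 0) = Δ·Π!·Σ² = 4/105  (sign +1)
sum: t=1:−1/12 t=2:+1/8 = 1/24
3j²(2 3 3; -1 1 0) = Δ·Π!·Σ² = 1/210  (sign -1)
combine: 4πI² = 245·4/105·1/210 = 2/45
take √, sign -1: I = -0.05947080

-0.059471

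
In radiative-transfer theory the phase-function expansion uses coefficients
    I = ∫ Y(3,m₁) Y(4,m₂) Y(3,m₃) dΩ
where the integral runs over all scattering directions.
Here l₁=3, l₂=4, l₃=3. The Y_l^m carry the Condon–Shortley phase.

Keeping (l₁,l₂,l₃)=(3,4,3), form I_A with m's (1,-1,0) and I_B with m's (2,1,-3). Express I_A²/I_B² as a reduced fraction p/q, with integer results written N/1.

1/2

Same 3,4,3: normalisation and zero-m 3j drop out of the ratio.
A: Δ: 4! 2! 4! / 11! → 1/34650; sum: t=0:+1/288 t=1:−1/24 t=2:+1/48 = -5/288; 3j²(3 4 3; 1 -1 0) = Δ·Π!·Σ² = 5/462  (sign +1)
B: Δ: 4! 2! 4! / 11! → 1/34650; sum: t=1:−1/288 = -1/288; 3j²(3 4 3; 2 1 -3) = Δ·Π!·Σ² = 5/231  (sign -1)
I_A²/I_B² = (5/462)/(5/231) = 1/2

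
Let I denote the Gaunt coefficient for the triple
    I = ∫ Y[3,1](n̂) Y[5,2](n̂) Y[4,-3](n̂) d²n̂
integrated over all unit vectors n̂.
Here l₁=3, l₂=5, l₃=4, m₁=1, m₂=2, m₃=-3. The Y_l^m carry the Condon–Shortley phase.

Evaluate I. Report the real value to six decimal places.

Rules hold: Σm=0, L=12 even, 2≤4≤8.
N = 7·11·9 = 693
Δ = 4!·2!·6!/13! = 1/180180
Racah Σ t=1..3: t=1:−1/576 t=2:+1/144 t=3:−1/576 = 1/288
⇒ 3j(3 5 4; 0 0 0)² = 20/1001, sgn +1
Racah Σ t=1..2: t=1:−1/4320 t=2:+1/960 = 7/8640
⇒ 3j(3 5 4; 1 2 -3)² = 343/12870, sgn -1
4πI² = N·(3j₀)²·(3jₘ)² = 686/1859
I = -1·√(0.369016/4π) = -0.17136315

-0.171363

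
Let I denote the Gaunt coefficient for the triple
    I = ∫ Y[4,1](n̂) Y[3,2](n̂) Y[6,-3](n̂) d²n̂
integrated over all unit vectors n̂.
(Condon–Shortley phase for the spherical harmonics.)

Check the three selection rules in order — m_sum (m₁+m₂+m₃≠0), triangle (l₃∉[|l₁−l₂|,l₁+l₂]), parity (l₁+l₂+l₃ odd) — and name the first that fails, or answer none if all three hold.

m₁+m₂+m₃ = 1 + 2 − 3 = 0  ✓
triangle: |4−3|=1 ≤ l₃=6 ≤ 4+3=7  ✓
parity: l₁+l₂+l₃ = 13 is odd  ✗

parity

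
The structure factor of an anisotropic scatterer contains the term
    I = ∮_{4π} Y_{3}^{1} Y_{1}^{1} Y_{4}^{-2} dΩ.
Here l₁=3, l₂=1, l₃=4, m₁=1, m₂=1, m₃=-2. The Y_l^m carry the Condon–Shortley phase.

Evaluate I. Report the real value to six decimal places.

0.238414

Rules hold: Σm=0, L=8 even, 2≤4≤4.
N = 7·3·9 = 189
Δ = 0!·6!·2!/9! = 1/252
Racah Σ t=0..0: t=0:+1/36 = 1/36
⇒ 3j(3 1 4; 0 0 0)² = 4/63, sgn +1
Racah Σ t=0..0: t=0:+1/96 = 1/96
⇒ 3j(3 1 4; 1 1 -2)² = 5/84, sgn +1
4πI² = N·(3j₀)²·(3jₘ)² = 5/7
I = +1·√(0.714286/4π) = 0.23841361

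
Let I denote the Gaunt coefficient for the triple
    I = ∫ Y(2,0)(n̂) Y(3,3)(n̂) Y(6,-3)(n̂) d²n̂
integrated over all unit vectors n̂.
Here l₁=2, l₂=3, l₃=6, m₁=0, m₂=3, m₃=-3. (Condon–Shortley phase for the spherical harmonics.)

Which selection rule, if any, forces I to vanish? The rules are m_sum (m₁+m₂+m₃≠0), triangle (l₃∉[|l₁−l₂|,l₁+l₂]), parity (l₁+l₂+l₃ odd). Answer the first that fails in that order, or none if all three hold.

azimuthal sum: 0 + 3 − 3 = 0  ✓
1 ≤ 6 ≤ 5 (triangle on l)  ✗
L = 2 + 3 + 6 = 11 (odd)

triangle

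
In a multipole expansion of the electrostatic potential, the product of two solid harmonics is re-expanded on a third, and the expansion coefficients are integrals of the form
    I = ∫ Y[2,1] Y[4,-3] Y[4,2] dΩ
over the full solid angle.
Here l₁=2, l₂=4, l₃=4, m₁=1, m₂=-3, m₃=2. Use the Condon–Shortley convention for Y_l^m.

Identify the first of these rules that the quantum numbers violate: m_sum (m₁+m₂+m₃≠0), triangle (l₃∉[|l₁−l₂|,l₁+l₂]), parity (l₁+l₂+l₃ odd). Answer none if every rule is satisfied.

none

Σmᵢ = 0  ✓
l₃∈[|l₁−l₂|,l₁+l₂]=[2,6], have l₃=4  ✓
Σlᵢ = 10 ⇒ even  ✓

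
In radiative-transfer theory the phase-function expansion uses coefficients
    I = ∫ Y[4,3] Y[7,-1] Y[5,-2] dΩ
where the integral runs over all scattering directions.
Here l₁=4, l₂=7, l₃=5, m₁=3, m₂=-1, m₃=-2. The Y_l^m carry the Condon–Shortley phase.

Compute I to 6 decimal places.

Checks pass: Σm=0; 16 even; l₃=5∈[3,11].
(2·4+1)(2·7+1)(2·5+1) = 1485
Δ: 6! 2! 8! / 17! → 1/6126120
sum: t=2:+1/69120 t=3:−1/20736 t=4:+1/69120 = -1/51840
3j²(4 7 5; 0 0 0) = Δ·Π!·Σ² = 280/21879  (sign +1)
sum: t=0:+1/1036800 t=1:−1/172800 = -1/207360
3j²(4 7 5; 3 -1 -2) = Δ·Π!·Σ² = 245/14586  (sign +1)
combine: 4πI² = 1485·280/21879·245/14586 = 171500/537251
take √, sign +1: I = 0.15938172

0.159382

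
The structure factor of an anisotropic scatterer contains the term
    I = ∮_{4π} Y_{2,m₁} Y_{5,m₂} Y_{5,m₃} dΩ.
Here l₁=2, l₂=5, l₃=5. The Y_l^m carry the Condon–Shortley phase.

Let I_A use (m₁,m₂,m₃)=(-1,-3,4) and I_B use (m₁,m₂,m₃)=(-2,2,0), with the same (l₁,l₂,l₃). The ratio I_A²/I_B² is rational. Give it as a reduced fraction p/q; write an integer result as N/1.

21/20

Shared (l₁,l₂,l₃)=(2,5,5): N and (l;000)² cancel in I_A²/I_B².
A: Δ = 2!·2!·8!/13! = 1/38610; Racah Σ t=1..2: t=1:−1/10080 t=2:+1/80640 = -1/11520; ⇒ 3j(2 5 5; -1 -3 4)² = 49/1430, sgn +1
B: Δ = 2!·2!·8!/13! = 1/38610; Racah Σ t=2..2: t=2:+1/2880 = 1/2880; ⇒ 3j(2 5 5; -2 2 0)² = 14/429, sgn -1
I_A²/I_B² = (49/1430)/(14/429) = 21/20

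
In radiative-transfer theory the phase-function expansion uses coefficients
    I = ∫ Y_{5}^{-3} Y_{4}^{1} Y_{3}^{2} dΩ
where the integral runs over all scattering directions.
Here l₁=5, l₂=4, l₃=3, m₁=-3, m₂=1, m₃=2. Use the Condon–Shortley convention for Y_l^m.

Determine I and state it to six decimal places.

Checks pass: Σm=0; 12 even; l₃=3∈[1,9].
(2·5+1)(2·4+1)(2·3+1) = 693
Δ: 6! 4! 2! / 13! → 1/180180
sum: t=2:+1/576 t=3:−1/144 t=4:+1/576 = -1/288
3j²(5 4 3; 0 0 0) = Δ·Π!·Σ² = 20/1001  (sign +1)
sum: t=4:+1/1152 t=5:−1/1440 = 1/5760
3j²(5 4 3; -3 1 2) = Δ·Π!·Σ² = 1/858  (sign -1)
combine: 4πI² = 693·20/1001·1/858 = 30/1859
take √, sign -1: I = -0.03583571

-0.035836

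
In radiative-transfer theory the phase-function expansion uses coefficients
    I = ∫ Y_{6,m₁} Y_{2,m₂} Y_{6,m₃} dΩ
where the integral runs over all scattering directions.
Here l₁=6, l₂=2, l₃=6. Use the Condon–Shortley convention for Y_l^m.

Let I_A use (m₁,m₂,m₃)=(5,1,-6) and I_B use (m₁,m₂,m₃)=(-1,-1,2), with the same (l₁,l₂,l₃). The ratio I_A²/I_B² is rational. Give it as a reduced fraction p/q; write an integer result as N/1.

121/30

Same 6,2,6: normalisation and zero-m 3j drop out of the ratio.
A: Δ: 2! 10! 2! / 15! → 1/90090; sum: t=1:−1/7257600 = -1/7257600; 3j²(6 2 6; 5 1 -6) = Δ·Π!·Σ² = 11/455  (sign -1)
B: Δ: 2! 10! 2! / 15! → 1/90090; sum: t=0:+1/60480 t=1:−1/34560 = -1/80640; 3j²(6 2 6; -1 -1 2) = Δ·Π!·Σ² = 6/1001  (sign -1)
I_A²/I_B² = (11/455)/(6/1001) = 121/30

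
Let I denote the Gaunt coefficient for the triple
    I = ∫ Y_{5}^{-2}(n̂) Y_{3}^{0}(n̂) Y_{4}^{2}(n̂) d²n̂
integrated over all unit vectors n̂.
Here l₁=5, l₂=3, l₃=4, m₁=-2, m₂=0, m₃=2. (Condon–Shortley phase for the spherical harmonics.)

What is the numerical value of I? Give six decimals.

m-sum 0 ✓  L=12 even ✓  2≤4≤8 ✓
Π(2lᵢ+1) = 11×7×9 = 693
triangle coeff Δ(5,3,4) = 1/180180
Σ_t [1,3]: t=1:−1/576 t=2:+1/144 t=3:−1/576 = 1/288
(3j)²=20/1001 [(5 3 4; 0 0 0)], sign=+1
Σ_t [1,3]: t=1:−1/8640 t=2:+1/480 t=3:−1/576 = 1/4320
(3j)²=1/2145 [(5 3 4; -2 0 2)], sign=+1
⇒ 4πI² = 12/1859
I = (+1)√(12/1859/(4π)) = 0.02266449

0.022664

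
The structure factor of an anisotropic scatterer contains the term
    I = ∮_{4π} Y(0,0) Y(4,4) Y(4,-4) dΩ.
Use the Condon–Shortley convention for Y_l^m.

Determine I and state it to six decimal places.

0.282095

Checks pass: Σm=0; 8 even; l₃=4∈[4,4].
(2·0+1)(2·4+1)(2·4+1) = 81
Δ: 0! 0! 8! / 9! → 1/9
sum: t=0:+1/576 = 1/576
3j²(0 4 4; 0 0 0) = Δ·Π!·Σ² = 1/9  (sign +1)
sum: t=0:+1/40320 = 1/40320
3j²(0 4 4; 0 4 -4) = Δ·Π!·Σ² = 1/9  (sign +1)
combine: 4πI² = 81·1/9·1/9 = 1/1
take √, sign +1: I = 0.28209479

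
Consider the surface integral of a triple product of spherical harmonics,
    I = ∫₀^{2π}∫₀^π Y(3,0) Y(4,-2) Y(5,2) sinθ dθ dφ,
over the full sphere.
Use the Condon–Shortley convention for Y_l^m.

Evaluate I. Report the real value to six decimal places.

0.022664

Checks pass: Σm=0; 12 even; l₃=5∈[1,7].
(2·3+1)(2·4+1)(2·5+1) = 693
Δ: 2! 4! 6! / 13! → 1/180180
sum: t=0:+1/576 t=1:−1/144 t=2:+1/576 = -1/288
3j²(3 4 5; 0 0 0) = Δ·Π!·Σ² = 20/1001  (sign +1)
sum: t=0:+1/576 t=1:−1/480 t=2:+1/8640 = -1/4320
3j²(3 4 5; 0 -2 2) = Δ·Π!·Σ² = 1/2145  (sign +1)
combine: 4πI² = 693·20/1001·1/2145 = 12/1859
take √, sign +1: I = 0.02266449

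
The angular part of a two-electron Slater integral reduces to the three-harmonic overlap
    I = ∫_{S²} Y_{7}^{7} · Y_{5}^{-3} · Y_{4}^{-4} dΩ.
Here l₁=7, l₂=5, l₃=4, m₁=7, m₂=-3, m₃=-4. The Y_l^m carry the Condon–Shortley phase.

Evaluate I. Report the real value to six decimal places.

0.144075

Checks pass: Σm=0; 16 even; l₃=4∈[2,12].
(2·7+1)(2·5+1)(2·4+1) = 1485
Δ: 8! 6! 2! / 17! → 1/6126120
sum: t=3:−1/69120 t=4:+1/20736 t=5:−1/69120 = 1/51840
3j²(7 5 4; 0 0 0) = Δ·Π!·Σ² = 280/21879  (sign +1)
sum: t=0:+1/58060800 = 1/58060800
3j²(7 5 4; 7 -3 -4) = Δ·Π!·Σ² = 7/510  (sign +1)
combine: 4πI² = 1485·280/21879·7/510 = 980/3757
take √, sign +1: I = 0.14407463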